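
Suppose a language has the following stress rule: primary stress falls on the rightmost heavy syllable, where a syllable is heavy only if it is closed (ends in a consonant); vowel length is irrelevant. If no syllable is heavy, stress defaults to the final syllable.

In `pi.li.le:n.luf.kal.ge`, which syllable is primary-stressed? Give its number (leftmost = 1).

Weights: 1 pi L, 2 li L, 3 le:n H, 4 luf H, 5 kal H, 6 ge L.
Heavy syllables in the domain: 3, 4, 5. The rightmost is syllable 5 (kal).
Primary stress: syllable 5 → pi.li.le:n.luf.ˈkal.ge.

5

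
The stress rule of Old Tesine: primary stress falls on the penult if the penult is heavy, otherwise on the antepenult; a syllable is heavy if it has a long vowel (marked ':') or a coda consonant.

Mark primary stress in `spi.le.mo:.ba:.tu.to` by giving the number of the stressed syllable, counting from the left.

Weights: 4 ba: H, 5 tu L, 6 to L.
The penult (syllable 5, tu) is light, so stress falls on the antepenult (syllable 4, ba:).
Primary stress: syllable 4 → spi.le.mo:.ˈba:.tu.to.

4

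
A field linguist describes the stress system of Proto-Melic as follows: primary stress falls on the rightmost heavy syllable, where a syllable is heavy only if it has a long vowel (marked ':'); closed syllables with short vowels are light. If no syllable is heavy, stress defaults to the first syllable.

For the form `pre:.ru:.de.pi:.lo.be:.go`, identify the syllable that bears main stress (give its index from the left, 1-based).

6

Weights: 1 pre: H, 2 ru: H, 3 de L, 4 pi: H, 5 lo L, 6 be: H, 7 go L.
Heavy syllables in the domain: 1, 2, 4, 6. The rightmost is syllable 6 (be:).
Primary stress: syllable 6 → pre:.ru:.de.pi:.lo.ˈbe:.go.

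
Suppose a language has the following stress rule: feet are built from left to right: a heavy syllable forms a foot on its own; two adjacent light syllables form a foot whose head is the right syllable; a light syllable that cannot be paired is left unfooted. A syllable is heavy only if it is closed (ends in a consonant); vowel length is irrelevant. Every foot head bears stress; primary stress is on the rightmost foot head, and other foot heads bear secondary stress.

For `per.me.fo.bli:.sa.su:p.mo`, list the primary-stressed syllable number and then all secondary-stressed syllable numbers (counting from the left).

primary 6, secondary 1, 3, 5

Weights: 1 per H, 2 me L, 3 fo L, 4 bli: L, 5 sa L, 6 su:p H, 7 mo L.
Parse left to right (heavy = foot alone; LL = one foot; stranded L unfooted): (ˈper) (me.ˈfo) (bli:.ˈsa) (ˈsu:p) mo.
Foot heads: 1, 3, 5, 6.
Primary stress on the rightmost head = syllable 6.
Secondary stress on 1, 3, 5: ˌper.me.ˌfo.bli:.ˌsa.ˈsu:p.mo.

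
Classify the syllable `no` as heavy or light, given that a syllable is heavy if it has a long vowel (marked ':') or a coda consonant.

light

`no`: short vowel, open (no coda). Short vowel, open → light.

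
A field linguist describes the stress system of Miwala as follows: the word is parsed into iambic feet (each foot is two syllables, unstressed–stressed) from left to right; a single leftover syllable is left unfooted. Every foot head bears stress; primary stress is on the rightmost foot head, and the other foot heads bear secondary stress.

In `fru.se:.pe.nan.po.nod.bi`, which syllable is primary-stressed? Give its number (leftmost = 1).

Parse left to right into iambic (σˈσ) feet: (fru.ˈse:) (pe.ˈnan) (po.ˈnod) bi. Syllable 7 is left unfooted.
Foot heads (stressed positions): 2, 4, 6.
End Rule Rightmost: primary stress on the rightmost head = syllable 6.
Primary stress: syllable 6 → fru.se:.pe.nan.po.ˈnod.bi.

6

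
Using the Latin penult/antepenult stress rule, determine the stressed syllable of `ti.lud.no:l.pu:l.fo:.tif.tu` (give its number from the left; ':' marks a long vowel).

6

Classical Latin: stress the penult if heavy (long vowel or closed), else the antepenult.
Weights: 5 fo: H, 6 tif H, 7 tu L.
The penult (syllable 6, tif) is heavy, so it takes stress.
Stress on syllable 6: ti.lud.no:l.pu:l.fo:.ˈtif.tu.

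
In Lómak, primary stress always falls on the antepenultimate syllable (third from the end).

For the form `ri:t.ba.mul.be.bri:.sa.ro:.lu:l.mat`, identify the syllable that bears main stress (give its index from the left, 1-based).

The word has 9 syllables; the antepenultimate syllable (third from the end) is syllable 7 (ro:).
Primary stress: syllable 7 → ri:t.ba.mul.be.bri:.sa.ˈro:.lu:l.mat.

7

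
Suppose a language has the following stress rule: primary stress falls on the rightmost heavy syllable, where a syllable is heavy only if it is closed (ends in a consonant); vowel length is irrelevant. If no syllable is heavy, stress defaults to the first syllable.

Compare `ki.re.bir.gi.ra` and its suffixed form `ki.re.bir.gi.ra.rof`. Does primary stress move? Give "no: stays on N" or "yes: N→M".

Base `ki.re.bir.gi.ra` (5 syllables):
  Weights: 1 ki L, 2 re L, 3 bir H, 4 gi L, 5 ra L.
  Heavy syllables in the domain: 3. The rightmost is syllable 3 (bir).
  → primary stress on syllable 3.
Suffixed `ki.re.bir.gi.ra.rof` (6 syllables):
  Weights: 1 ki L, 2 re L, 3 bir H, 4 gi L, 5 ra L, 6 rof H.
  Heavy syllables in the domain: 3, 6. The rightmost is syllable 6 (rof).
  → primary stress on syllable 6.

yes: 3→6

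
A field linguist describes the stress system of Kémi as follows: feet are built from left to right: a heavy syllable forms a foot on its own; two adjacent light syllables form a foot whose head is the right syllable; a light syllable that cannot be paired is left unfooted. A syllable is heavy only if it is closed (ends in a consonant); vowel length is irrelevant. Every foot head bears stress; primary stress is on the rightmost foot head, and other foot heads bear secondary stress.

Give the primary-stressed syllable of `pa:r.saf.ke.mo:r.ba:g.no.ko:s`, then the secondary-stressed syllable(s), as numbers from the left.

Weights: 1 pa:r H, 2 saf H, 3 ke L, 4 mo:r H, 5 ba:g H, 6 no L, 7 ko:s H.
Parse left to right (heavy = foot alone; LL = one foot; stranded L unfooted): (ˈpa:r) (ˈsaf) ke (ˈmo:r) (ˈba:g) no (ˈko:s).
Foot heads: 1, 2, 4, 5, 7.
Primary stress on the rightmost head = syllable 7.
Secondary stress on 1, 2, 4, 5: ˌpa:r.ˌsaf.ke.ˌmo:r.ˌba:g.no.ˈko:s.

primary 7, secondary 1, 2, 4, 5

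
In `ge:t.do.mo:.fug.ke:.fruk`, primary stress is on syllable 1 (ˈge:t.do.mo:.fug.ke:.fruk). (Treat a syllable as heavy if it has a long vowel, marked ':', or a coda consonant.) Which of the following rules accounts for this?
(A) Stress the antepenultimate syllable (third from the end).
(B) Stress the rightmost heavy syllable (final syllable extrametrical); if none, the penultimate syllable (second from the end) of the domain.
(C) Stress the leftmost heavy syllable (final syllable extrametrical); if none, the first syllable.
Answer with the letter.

C

Rule A → syllable 4 (observed: 1).
Rule B → syllable 5 (observed: 1).
Rule C → syllable 1 ✓.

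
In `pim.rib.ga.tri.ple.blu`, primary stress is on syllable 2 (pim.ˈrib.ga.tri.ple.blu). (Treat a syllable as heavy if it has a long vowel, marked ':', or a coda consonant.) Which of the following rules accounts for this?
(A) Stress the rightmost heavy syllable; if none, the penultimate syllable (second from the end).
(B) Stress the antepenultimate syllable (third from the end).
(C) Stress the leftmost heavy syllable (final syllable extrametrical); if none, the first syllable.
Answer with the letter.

Rule A → syllable 2 ✓.
Rule B → syllable 4 (observed: 2).
Rule C → syllable 1 (observed: 2).

A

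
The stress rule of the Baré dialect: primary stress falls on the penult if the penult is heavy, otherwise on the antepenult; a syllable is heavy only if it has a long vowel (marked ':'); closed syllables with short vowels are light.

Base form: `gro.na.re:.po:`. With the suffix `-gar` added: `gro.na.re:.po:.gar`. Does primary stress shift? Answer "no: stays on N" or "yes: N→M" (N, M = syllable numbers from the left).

Base `gro.na.re:.po:` (4 syllables):
  Weights: 2 na L, 3 re: H, 4 po: H.
  The penult (syllable 3, re:) is heavy, so it takes stress.
  → primary stress on syllable 3.
Suffixed `gro.na.re:.po:.gar` (5 syllables):
  Weights: 3 re: H, 4 po: H, 5 gar L.
  The penult (syllable 4, po:) is heavy, so it takes stress.
  → primary stress on syllable 4.

yes: 3→4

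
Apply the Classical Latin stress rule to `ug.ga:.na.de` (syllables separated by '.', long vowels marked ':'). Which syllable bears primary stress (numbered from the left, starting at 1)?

2

Classical Latin: stress the penult if heavy (long vowel or closed), else the antepenult.
Weights: 2 ga: H, 3 na L, 4 de L.
The penult (syllable 3, na) is light, so stress falls on the antepenult (syllable 2, ga:).
Stress on syllable 2: ug.ˈga:.na.de.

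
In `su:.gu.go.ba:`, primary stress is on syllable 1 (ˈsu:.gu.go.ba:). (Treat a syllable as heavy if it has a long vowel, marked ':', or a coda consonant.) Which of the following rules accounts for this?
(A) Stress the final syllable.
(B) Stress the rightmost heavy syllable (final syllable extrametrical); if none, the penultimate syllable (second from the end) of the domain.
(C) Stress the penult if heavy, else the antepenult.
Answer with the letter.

Rule A → syllable 4 (observed: 1).
Rule B → syllable 1 ✓.
Rule C → syllable 2 (observed: 1).

B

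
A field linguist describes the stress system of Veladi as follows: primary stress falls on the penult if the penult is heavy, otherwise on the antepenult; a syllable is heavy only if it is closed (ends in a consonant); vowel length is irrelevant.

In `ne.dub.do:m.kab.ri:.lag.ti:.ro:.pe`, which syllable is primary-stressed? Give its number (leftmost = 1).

7

Weights: 7 ti: L, 8 ro: L, 9 pe L.
The penult (syllable 8, ro:) is light, so stress falls on the antepenult (syllable 7, ti:).
Primary stress: syllable 7 → ne.dub.do:m.kab.ri:.lag.ˈti:.ro:.pe.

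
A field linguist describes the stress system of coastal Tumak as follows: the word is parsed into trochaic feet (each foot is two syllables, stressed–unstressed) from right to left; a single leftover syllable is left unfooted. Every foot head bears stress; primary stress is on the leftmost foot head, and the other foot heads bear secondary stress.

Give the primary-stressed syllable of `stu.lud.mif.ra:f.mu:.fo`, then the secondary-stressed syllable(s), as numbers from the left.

primary 1, secondary 3, 5

Parse right to left into trochaic (ˈσσ) feet: (ˈstu.lud) (ˈmif.ra:f) (ˈmu:.fo).
Foot heads (stressed positions): 1, 3, 5.
End Rule Leftmost: primary stress on the leftmost head = syllable 1.
Secondary stress on 3, 5: ˈstu.lud.ˌmif.ra:f.ˌmu:.fo.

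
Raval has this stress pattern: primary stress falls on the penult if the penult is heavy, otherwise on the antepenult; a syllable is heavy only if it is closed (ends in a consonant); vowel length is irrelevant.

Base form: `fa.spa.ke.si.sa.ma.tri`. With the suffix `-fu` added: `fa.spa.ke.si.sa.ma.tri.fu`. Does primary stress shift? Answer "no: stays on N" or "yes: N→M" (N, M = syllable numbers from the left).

yes: 5→6

Base `fa.spa.ke.si.sa.ma.tri` (7 syllables):
  Weights: 5 sa L, 6 ma L, 7 tri L.
  The penult (syllable 6, ma) is light, so stress falls on the antepenult (syllable 5, sa).
  → primary stress on syllable 5.
Suffixed `fa.spa.ke.si.sa.ma.tri.fu` (8 syllables):
  Weights: 6 ma L, 7 tri L, 8 fu L.
  The penult (syllable 7, tri) is light, so stress falls on the antepenult (syllable 6, ma).
  → primary stress on syllable 6.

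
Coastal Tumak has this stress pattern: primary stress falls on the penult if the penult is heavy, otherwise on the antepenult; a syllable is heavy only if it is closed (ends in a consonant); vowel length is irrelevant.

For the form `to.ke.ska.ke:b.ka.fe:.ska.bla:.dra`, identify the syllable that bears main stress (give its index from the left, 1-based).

7

Weights: 7 ska L, 8 bla: L, 9 dra L.
The penult (syllable 8, bla:) is light, so stress falls on the antepenult (syllable 7, ska).
Primary stress: syllable 7 → to.ke.ska.ke:b.ka.fe:.ˈska.bla:.dra.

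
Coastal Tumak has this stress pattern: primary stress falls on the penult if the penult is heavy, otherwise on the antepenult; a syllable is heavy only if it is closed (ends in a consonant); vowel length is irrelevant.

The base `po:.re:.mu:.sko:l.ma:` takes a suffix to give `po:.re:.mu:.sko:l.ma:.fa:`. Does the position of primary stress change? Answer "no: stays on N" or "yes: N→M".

no: stays on 4

Base `po:.re:.mu:.sko:l.ma:` (5 syllables):
  Weights: 3 mu: L, 4 sko:l H, 5 ma: L.
  The penult (syllable 4, sko:l) is heavy, so it takes stress.
  → primary stress on syllable 4.
Suffixed `po:.re:.mu:.sko:l.ma:.fa:` (6 syllables):
  Weights: 4 sko:l H, 5 ma: L, 6 fa: L.
  The penult (syllable 5, ma:) is light, so stress falls on the antepenult (syllable 4, sko:l).
  → primary stress on syllable 4.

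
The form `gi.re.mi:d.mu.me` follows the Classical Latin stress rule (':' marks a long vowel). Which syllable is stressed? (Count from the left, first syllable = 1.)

Classical Latin: stress the penult if heavy (long vowel or closed), else the antepenult.
Weights: 3 mi:d H, 4 mu L, 5 me L.
The penult (syllable 4, mu) is light, so stress falls on the antepenult (syllable 3, mi:d).
Stress on syllable 3: gi.re.ˈmi:d.mu.me.

3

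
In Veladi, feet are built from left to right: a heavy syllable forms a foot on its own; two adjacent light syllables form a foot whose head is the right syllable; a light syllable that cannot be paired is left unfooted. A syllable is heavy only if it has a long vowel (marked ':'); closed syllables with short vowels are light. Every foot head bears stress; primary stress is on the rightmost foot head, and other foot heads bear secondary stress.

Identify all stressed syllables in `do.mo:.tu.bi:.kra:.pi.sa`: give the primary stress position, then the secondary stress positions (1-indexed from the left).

primary 7, secondary 2, 4, 5

Weights: 1 do L, 2 mo: H, 3 tu L, 4 bi: H, 5 kra: H, 6 pi L, 7 sa L.
Parse left to right (heavy = foot alone; LL = one foot; stranded L unfooted): do (ˈmo:) tu (ˈbi:) (ˈkra:) (pi.ˈsa).
Foot heads: 2, 4, 5, 7.
Primary stress on the rightmost head = syllable 7.
Secondary stress on 2, 4, 5: do.ˌmo:.tu.ˌbi:.ˌkra:.pi.ˈsa.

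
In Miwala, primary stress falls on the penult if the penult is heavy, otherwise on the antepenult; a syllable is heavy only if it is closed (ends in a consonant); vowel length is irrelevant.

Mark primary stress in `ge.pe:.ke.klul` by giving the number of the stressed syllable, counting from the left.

Weights: 2 pe: L, 3 ke L, 4 klul H.
The penult (syllable 3, ke) is light, so stress falls on the antepenult (syllable 2, pe:).
Primary stress: syllable 2 → ge.ˈpe:.ke.klul.

2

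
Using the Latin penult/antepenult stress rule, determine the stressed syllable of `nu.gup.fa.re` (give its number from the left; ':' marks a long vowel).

Classical Latin: stress the penult if heavy (long vowel or closed), else the antepenult.
Weights: 2 gup H, 3 fa L, 4 re L.
The penult (syllable 3, fa) is light, so stress falls on the antepenult (syllable 2, gup).
Stress on syllable 2: nu.ˈgup.fa.re.

2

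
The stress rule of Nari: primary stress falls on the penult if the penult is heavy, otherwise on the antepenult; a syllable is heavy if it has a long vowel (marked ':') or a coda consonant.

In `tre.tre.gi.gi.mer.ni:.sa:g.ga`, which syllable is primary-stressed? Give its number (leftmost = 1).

Weights: 6 ni: H, 7 sa:g H, 8 ga L.
The penult (syllable 7, sa:g) is heavy, so it takes stress.
Primary stress: syllable 7 → tre.tre.gi.gi.mer.ni:.ˈsa:g.ga.

7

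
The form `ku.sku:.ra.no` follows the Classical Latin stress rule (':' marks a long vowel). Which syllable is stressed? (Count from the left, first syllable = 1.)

2

Classical Latin: stress the penult if heavy (long vowel or closed), else the antepenult.
Weights: 2 sku: H, 3 ra L, 4 no L.
The penult (syllable 3, ra) is light, so stress falls on the antepenult (syllable 2, sku:).
Stress on syllable 2: ku.ˈsku:.ra.no.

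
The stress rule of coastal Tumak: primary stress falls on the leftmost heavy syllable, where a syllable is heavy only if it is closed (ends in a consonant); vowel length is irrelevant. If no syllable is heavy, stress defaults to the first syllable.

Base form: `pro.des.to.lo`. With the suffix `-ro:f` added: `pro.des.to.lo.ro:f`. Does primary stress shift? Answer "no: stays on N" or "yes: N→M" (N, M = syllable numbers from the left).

Base `pro.des.to.lo` (4 syllables):
  Weights: 1 pro L, 2 des H, 3 to L, 4 lo L.
  Heavy syllables in the domain: 2. The leftmost is syllable 2 (des).
  → primary stress on syllable 2.
Suffixed `pro.des.to.lo.ro:f` (5 syllables):
  Weights: 1 pro L, 2 des H, 3 to L, 4 lo L, 5 ro:f H.
  Heavy syllables in the domain: 2, 5. The leftmost is syllable 2 (des).
  → primary stress on syllable 2.

no: stays on 2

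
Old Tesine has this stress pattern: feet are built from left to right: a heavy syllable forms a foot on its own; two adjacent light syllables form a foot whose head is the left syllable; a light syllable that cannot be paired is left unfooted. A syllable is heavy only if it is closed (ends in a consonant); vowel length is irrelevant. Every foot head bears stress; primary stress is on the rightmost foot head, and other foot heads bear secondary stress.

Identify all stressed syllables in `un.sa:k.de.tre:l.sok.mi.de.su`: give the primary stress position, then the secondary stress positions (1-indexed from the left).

Weights: 1 un H, 2 sa:k H, 3 de L, 4 tre:l H, 5 sok H, 6 mi L, 7 de L, 8 su L.
Parse left to right (heavy = foot alone; LL = one foot; stranded L unfooted): (ˈun) (ˈsa:k) de (ˈtre:l) (ˈsok) (ˈmi.de) su.
Foot heads: 1, 2, 4, 5, 6.
Primary stress on the rightmost head = syllable 6.
Secondary stress on 1, 2, 4, 5: ˌun.ˌsa:k.de.ˌtre:l.ˌsok.ˈmi.de.su.

primary 6, secondary 1, 2, 4, 5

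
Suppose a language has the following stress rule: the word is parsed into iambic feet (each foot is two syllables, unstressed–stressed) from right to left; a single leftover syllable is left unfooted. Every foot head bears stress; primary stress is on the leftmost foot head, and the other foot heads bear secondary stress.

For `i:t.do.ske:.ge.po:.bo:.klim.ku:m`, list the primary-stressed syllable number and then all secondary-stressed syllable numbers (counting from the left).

Parse right to left into iambic (σˈσ) feet: (i:t.ˈdo) (ske:.ˈge) (po:.ˈbo:) (klim.ˈku:m).
Foot heads (stressed positions): 2, 4, 6, 8.
End Rule Leftmost: primary stress on the leftmost head = syllable 2.
Secondary stress on 4, 6, 8: i:t.ˈdo.ske:.ˌge.po:.ˌbo:.klim.ˌku:m.

primary 2, secondary 4, 6, 8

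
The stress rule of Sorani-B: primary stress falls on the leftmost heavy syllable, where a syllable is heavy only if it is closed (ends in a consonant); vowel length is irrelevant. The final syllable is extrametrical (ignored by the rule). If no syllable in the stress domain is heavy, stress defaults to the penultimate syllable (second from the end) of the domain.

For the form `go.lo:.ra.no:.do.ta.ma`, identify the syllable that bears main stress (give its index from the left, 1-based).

5

The final syllable (7, ma) is extrametrical; the stress domain is syllables 1–6.
Weights: 1 go L, 2 lo: L, 3 ra L, 4 no: L, 5 do L, 6 ta L.
No heavy syllable in the domain; default to the penultimate syllable (second from the end) of the domain = syllable 5.
Primary stress: syllable 5 → go.lo:.ra.no:.ˈdo.ta.ma.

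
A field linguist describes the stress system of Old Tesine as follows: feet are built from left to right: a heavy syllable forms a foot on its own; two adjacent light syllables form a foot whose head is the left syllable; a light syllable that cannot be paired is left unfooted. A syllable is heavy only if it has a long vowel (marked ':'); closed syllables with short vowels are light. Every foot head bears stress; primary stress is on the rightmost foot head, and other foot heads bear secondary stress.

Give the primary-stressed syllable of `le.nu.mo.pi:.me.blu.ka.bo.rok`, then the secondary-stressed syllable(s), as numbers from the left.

primary 7, secondary 1, 4, 5

Weights: 1 le L, 2 nu L, 3 mo L, 4 pi: H, 5 me L, 6 blu L, 7 ka L, 8 bo L, 9 rok L.
Parse left to right (heavy = foot alone; LL = one foot; stranded L unfooted): (ˈle.nu) mo (ˈpi:) (ˈme.blu) (ˈka.bo) rok.
Foot heads: 1, 4, 5, 7.
Primary stress on the rightmost head = syllable 7.
Secondary stress on 1, 4, 5: ˌle.nu.mo.ˌpi:.ˌme.blu.ˈka.bo.rok.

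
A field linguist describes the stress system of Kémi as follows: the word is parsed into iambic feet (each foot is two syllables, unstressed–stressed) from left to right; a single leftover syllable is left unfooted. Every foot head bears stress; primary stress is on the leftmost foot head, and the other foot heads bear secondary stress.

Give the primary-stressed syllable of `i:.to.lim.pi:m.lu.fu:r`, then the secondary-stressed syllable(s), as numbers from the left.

Parse left to right into iambic (σˈσ) feet: (i:.ˈto) (lim.ˈpi:m) (lu.ˈfu:r).
Foot heads (stressed positions): 2, 4, 6.
End Rule Leftmost: primary stress on the leftmost head = syllable 2.
Secondary stress on 4, 6: i:.ˈto.lim.ˌpi:m.lu.ˌfu:r.

primary 2, secondary 4, 6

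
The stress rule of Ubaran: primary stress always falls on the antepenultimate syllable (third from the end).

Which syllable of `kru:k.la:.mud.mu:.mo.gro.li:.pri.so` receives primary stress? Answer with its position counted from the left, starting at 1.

7

The word has 9 syllables; the antepenultimate syllable (third from the end) is syllable 7 (li:).
Primary stress: syllable 7 → kru:k.la:.mud.mu:.mo.gro.ˈli:.pri.so.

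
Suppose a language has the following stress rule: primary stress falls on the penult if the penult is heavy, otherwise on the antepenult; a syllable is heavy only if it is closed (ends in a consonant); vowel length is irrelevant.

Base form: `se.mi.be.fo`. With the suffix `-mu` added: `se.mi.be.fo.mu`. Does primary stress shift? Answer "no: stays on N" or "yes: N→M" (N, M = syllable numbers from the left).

Base `se.mi.be.fo` (4 syllables):
  Weights: 2 mi L, 3 be L, 4 fo L.
  The penult (syllable 3, be) is light, so stress falls on the antepenult (syllable 2, mi).
  → primary stress on syllable 2.
Suffixed `se.mi.be.fo.mu` (5 syllables):
  Weights: 3 be L, 4 fo L, 5 mu L.
  The penult (syllable 4, fo) is light, so stress falls on the antepenult (syllable 3, be).
  → primary stress on syllable 3.

yes: 2→3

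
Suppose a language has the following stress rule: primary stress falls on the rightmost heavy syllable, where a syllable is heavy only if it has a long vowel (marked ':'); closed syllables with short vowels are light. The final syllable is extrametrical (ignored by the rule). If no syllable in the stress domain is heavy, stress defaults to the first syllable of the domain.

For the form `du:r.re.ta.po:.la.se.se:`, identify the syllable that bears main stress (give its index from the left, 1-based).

The final syllable (7, se:) is extrametrical; the stress domain is syllables 1–6.
Weights: 1 du:r H, 2 re L, 3 ta L, 4 po: H, 5 la L, 6 se L.
Heavy syllables in the domain: 1, 4. The rightmost is syllable 4 (po:).
Primary stress: syllable 4 → du:r.re.ta.ˈpo:.la.se.se:.

4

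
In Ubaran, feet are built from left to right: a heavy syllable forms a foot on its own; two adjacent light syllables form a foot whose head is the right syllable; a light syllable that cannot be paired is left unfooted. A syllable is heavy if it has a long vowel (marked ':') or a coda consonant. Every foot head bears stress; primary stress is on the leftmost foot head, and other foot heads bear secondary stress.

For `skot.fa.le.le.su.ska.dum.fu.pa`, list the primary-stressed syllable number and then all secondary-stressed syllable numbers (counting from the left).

primary 1, secondary 3, 5, 7, 9

Weights: 1 skot H, 2 fa L, 3 le L, 4 le L, 5 su L, 6 ska L, 7 dum H, 8 fu L, 9 pa L.
Parse left to right (heavy = foot alone; LL = one foot; stranded L unfooted): (ˈskot) (fa.ˈle) (le.ˈsu) ska (ˈdum) (fu.ˈpa).
Foot heads: 1, 3, 5, 7, 9.
Primary stress on the leftmost head = syllable 1.
Secondary stress on 3, 5, 7, 9: ˈskot.fa.ˌle.le.ˌsu.ska.ˌdum.fu.ˌpa.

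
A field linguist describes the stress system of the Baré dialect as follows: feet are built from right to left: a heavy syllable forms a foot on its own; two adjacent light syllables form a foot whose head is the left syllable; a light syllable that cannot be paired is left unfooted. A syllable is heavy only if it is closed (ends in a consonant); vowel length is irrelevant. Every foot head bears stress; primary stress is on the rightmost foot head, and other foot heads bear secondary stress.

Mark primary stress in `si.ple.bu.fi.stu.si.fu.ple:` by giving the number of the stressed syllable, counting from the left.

Weights: 1 si L, 2 ple L, 3 bu L, 4 fi L, 5 stu L, 6 si L, 7 fu L, 8 ple: L.
Parse right to left (heavy = foot alone; LL = one foot; stranded L unfooted): (ˈsi.ple) (ˈbu.fi) (ˈstu.si) (ˈfu.ple:).
Foot heads: 1, 3, 5, 7.
Primary stress on the rightmost head = syllable 7.
Primary stress: syllable 7 → si.ple.bu.fi.stu.si.ˈfu.ple:.

7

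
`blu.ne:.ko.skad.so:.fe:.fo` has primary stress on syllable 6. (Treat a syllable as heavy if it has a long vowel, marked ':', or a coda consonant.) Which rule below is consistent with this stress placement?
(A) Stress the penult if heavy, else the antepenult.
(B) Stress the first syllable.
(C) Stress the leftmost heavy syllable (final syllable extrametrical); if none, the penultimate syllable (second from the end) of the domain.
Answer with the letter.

A

Rule A → syllable 6 ✓.
Rule B → syllable 1 (observed: 6).
Rule C → syllable 2 (observed: 6).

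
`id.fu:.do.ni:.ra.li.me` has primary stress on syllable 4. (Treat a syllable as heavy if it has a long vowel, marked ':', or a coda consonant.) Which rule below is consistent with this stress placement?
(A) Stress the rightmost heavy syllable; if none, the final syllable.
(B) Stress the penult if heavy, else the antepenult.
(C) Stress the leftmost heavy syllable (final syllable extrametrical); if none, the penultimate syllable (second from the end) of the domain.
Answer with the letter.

A

Rule A → syllable 4 ✓.
Rule B → syllable 5 (observed: 4).
Rule C → syllable 1 (observed: 4).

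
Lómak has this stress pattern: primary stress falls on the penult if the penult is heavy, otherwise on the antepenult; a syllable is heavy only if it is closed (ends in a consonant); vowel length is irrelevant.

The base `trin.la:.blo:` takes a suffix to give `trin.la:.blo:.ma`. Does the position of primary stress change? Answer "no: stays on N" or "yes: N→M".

Base `trin.la:.blo:` (3 syllables):
  Weights: 1 trin H, 2 la: L, 3 blo: L.
  The penult (syllable 2, la:) is light, so stress falls on the antepenult (syllable 1, trin).
  → primary stress on syllable 1.
Suffixed `trin.la:.blo:.ma` (4 syllables):
  Weights: 2 la: L, 3 blo: L, 4 ma L.
  The penult (syllable 3, blo:) is light, so stress falls on the antepenult (syllable 2, la:).
  → primary stress on syllable 2.

yes: 1→2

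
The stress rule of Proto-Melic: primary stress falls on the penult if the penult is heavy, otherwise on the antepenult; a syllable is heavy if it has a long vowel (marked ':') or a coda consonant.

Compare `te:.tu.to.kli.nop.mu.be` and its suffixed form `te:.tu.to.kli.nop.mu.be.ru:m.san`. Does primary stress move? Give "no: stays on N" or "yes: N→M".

yes: 5→8

Base `te:.tu.to.kli.nop.mu.be` (7 syllables):
  Weights: 5 nop H, 6 mu L, 7 be L.
  The penult (syllable 6, mu) is light, so stress falls on the antepenult (syllable 5, nop).
  → primary stress on syllable 5.
Suffixed `te:.tu.to.kli.nop.mu.be.ru:m.san` (9 syllables):
  Weights: 7 be L, 8 ru:m H, 9 san H.
  The penult (syllable 8, ru:m) is heavy, so it takes stress.
  → primary stress on syllable 8.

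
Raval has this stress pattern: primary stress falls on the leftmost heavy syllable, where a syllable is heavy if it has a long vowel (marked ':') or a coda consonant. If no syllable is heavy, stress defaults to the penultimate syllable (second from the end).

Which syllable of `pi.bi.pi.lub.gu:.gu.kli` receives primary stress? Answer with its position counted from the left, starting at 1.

Weights: 1 pi L, 2 bi L, 3 pi L, 4 lub H, 5 gu: H, 6 gu L, 7 kli L.
Heavy syllables in the domain: 4, 5. The leftmost is syllable 4 (lub).
Primary stress: syllable 4 → pi.bi.pi.ˈlub.gu:.gu.kli.

4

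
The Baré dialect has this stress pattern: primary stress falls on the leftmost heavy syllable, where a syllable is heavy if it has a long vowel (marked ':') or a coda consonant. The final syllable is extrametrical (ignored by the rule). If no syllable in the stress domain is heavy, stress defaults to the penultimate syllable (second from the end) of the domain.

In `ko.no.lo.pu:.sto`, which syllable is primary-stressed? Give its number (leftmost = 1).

The final syllable (5, sto) is extrametrical; the stress domain is syllables 1–4.
Weights: 1 ko L, 2 no L, 3 lo L, 4 pu: H.
Heavy syllables in the domain: 4. The leftmost is syllable 4 (pu:).
Primary stress: syllable 4 → ko.no.lo.ˈpu:.sto.

4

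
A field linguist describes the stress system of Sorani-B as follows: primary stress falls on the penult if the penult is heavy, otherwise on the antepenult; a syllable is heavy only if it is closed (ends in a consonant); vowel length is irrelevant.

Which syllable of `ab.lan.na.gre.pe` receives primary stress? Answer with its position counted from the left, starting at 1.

Weights: 3 na L, 4 gre L, 5 pe L.
The penult (syllable 4, gre) is light, so stress falls on the antepenult (syllable 3, na).
Primary stress: syllable 3 → ab.lan.ˈna.gre.pe.

3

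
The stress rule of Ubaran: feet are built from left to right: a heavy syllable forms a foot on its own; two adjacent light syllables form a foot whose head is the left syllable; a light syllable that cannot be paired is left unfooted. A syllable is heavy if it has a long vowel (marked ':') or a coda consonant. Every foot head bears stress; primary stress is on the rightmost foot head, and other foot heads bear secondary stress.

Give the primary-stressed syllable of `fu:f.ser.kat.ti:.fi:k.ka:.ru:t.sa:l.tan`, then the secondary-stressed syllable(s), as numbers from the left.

Weights: 1 fu:f H, 2 ser H, 3 kat H, 4 ti: H, 5 fi:k H, 6 ka: H, 7 ru:t H, 8 sa:l H, 9 tan H.
Parse left to right (heavy = foot alone; LL = one foot; stranded L unfooted): (ˈfu:f) (ˈser) (ˈkat) (ˈti:) (ˈfi:k) (ˈka:) (ˈru:t) (ˈsa:l) (ˈtan).
Foot heads: 1, 2, 3, 4, 5, 6, 7, 8, 9.
Primary stress on the rightmost head = syllable 9.
Secondary stress on 1, 2, 3, 4, 5, 6, 7, 8: ˌfu:f.ˌser.ˌkat.ˌti:.ˌfi:k.ˌka:.ˌru:t.ˌsa:l.ˈtan.

primary 9, secondary 1, 2, 3, 4, 5, 6, 7, 8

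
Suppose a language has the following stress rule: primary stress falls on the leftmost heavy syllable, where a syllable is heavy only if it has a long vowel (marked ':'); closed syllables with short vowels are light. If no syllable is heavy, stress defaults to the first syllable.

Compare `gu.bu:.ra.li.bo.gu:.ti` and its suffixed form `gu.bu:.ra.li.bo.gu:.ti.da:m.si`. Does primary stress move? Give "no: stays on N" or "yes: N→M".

Base `gu.bu:.ra.li.bo.gu:.ti` (7 syllables):
  Weights: 1 gu L, 2 bu: H, 3 ra L, 4 li L, 5 bo L, 6 gu: H, 7 ti L.
  Heavy syllables in the domain: 2, 6. The leftmost is syllable 2 (bu:).
  → primary stress on syllable 2.
Suffixed `gu.bu:.ra.li.bo.gu:.ti.da:m.si` (9 syllables):
  Weights: 1 gu L, 2 bu: H, 3 ra L, 4 li L, 5 bo L, 6 gu: H, 7 ti L, 8 da:m H, 9 si L.
  Heavy syllables in the domain: 2, 6, 8. The leftmost is syllable 2 (bu:).
  → primary stress on syllable 2.

no: stays on 2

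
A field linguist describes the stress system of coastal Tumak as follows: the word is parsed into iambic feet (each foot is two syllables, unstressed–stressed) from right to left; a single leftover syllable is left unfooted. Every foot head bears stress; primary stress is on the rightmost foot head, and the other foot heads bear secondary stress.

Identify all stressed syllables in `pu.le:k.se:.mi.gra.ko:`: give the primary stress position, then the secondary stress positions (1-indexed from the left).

Parse right to left into iambic (σˈσ) feet: (pu.ˈle:k) (se:.ˈmi) (gra.ˈko:).
Foot heads (stressed positions): 2, 4, 6.
End Rule Rightmost: primary stress on the rightmost head = syllable 6.
Secondary stress on 2, 4: pu.ˌle:k.se:.ˌmi.gra.ˈko:.

primary 6, secondary 2, 4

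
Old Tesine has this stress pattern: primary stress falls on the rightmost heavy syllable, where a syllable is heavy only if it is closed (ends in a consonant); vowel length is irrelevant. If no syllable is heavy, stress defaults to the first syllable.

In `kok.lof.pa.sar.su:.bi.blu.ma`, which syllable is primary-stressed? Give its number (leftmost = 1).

Weights: 1 kok H, 2 lof H, 3 pa L, 4 sar H, 5 su: L, 6 bi L, 7 blu L, 8 ma L.
Heavy syllables in the domain: 1, 2, 4. The rightmost is syllable 4 (sar).
Primary stress: syllable 4 → kok.lof.pa.ˈsar.su:.bi.blu.ma.

4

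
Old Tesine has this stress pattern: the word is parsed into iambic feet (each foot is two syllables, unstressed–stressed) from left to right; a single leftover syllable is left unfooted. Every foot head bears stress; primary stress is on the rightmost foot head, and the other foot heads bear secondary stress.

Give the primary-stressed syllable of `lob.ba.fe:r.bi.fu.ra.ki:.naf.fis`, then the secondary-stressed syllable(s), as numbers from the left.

Parse left to right into iambic (σˈσ) feet: (lob.ˈba) (fe:r.ˈbi) (fu.ˈra) (ki:.ˈnaf) fis. Syllable 9 is left unfooted.
Foot heads (stressed positions): 2, 4, 6, 8.
End Rule Rightmost: primary stress on the rightmost head = syllable 8.
Secondary stress on 2, 4, 6: lob.ˌba.fe:r.ˌbi.fu.ˌra.ki:.ˈnaf.fis.

primary 8, secondary 2, 4, 6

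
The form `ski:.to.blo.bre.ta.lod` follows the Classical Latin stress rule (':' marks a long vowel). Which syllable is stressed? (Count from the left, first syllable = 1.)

4

Classical Latin: stress the penult if heavy (long vowel or closed), else the antepenult.
Weights: 4 bre L, 5 ta L, 6 lod H.
The penult (syllable 5, ta) is light, so stress falls on the antepenult (syllable 4, bre).
Stress on syllable 4: ski:.to.blo.ˈbre.ta.lod.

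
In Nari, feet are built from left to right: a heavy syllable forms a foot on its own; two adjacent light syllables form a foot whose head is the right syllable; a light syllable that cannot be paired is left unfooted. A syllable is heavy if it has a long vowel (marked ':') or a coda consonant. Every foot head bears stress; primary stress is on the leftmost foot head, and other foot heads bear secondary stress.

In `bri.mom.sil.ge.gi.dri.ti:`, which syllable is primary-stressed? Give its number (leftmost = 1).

Weights: 1 bri L, 2 mom H, 3 sil H, 4 ge L, 5 gi L, 6 dri L, 7 ti: H.
Parse left to right (heavy = foot alone; LL = one foot; stranded L unfooted): bri (ˈmom) (ˈsil) (ge.ˈgi) dri (ˈti:).
Foot heads: 2, 3, 5, 7.
Primary stress on the leftmost head = syllable 2.
Primary stress: syllable 2 → bri.ˈmom.sil.ge.gi.dri.ti:.

2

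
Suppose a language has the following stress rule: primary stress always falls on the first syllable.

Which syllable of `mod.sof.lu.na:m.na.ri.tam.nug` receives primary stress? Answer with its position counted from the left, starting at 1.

The word has 8 syllables; the first syllable is syllable 1 (mod).
Primary stress: syllable 1 → ˈmod.sof.lu.na:m.na.ri.tam.nug.

1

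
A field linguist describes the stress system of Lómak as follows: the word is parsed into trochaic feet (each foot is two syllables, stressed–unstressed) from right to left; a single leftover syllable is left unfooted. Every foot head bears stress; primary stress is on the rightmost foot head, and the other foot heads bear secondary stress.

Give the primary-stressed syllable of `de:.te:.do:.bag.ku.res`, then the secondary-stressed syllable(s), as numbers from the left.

primary 5, secondary 1, 3

Parse right to left into trochaic (ˈσσ) feet: (ˈde:.te:) (ˈdo:.bag) (ˈku.res).
Foot heads (stressed positions): 1, 3, 5.
End Rule Rightmost: primary stress on the rightmost head = syllable 5.
Secondary stress on 1, 3: ˌde:.te:.ˌdo:.bag.ˈku.res.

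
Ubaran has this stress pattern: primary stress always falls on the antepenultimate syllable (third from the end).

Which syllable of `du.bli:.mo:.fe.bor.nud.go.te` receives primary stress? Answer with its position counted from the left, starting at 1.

6

The word has 8 syllables; the antepenultimate syllable (third from the end) is syllable 6 (nud).
Primary stress: syllable 6 → du.bli:.mo:.fe.bor.ˈnud.go.te.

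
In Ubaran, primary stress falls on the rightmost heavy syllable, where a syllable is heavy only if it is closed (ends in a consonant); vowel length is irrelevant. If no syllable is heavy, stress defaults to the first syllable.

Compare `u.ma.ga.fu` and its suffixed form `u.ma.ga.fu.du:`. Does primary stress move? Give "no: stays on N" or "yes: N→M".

Base `u.ma.ga.fu` (4 syllables):
  Weights: 1 u L, 2 ma L, 3 ga L, 4 fu L.
  No heavy syllable in the domain; default to the first syllable = syllable 1.
  → primary stress on syllable 1.
Suffixed `u.ma.ga.fu.du:` (5 syllables):
  Weights: 1 u L, 2 ma L, 3 ga L, 4 fu L, 5 du: L.
  No heavy syllable in the domain; default to the first syllable = syllable 1.
  → primary stress on syllable 1.

no: stays on 1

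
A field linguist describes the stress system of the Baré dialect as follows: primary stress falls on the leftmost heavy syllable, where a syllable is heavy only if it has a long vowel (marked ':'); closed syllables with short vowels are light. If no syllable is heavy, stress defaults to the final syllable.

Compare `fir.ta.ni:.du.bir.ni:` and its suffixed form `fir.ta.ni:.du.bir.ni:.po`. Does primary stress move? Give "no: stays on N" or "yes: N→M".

Base `fir.ta.ni:.du.bir.ni:` (6 syllables):
  Weights: 1 fir L, 2 ta L, 3 ni: H, 4 du L, 5 bir L, 6 ni: H.
  Heavy syllables in the domain: 3, 6. The leftmost is syllable 3 (ni:).
  → primary stress on syllable 3.
Suffixed `fir.ta.ni:.du.bir.ni:.po` (7 syllables):
  Weights: 1 fir L, 2 ta L, 3 ni: H, 4 du L, 5 bir L, 6 ni: H, 7 po L.
  Heavy syllables in the domain: 3, 6. The leftmost is syllable 3 (ni:).
  → primary stress on syllable 3.

no: stays on 3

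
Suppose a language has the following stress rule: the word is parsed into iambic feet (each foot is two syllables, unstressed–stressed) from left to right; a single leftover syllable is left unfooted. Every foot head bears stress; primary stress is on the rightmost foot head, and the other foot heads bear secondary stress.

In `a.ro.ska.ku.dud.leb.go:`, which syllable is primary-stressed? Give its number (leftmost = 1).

Parse left to right into iambic (σˈσ) feet: (a.ˈro) (ska.ˈku) (dud.ˈleb) go:. Syllable 7 is left unfooted.
Foot heads (stressed positions): 2, 4, 6.
End Rule Rightmost: primary stress on the rightmost head = syllable 6.
Primary stress: syllable 6 → a.ro.ska.ku.dud.ˈleb.go:.

6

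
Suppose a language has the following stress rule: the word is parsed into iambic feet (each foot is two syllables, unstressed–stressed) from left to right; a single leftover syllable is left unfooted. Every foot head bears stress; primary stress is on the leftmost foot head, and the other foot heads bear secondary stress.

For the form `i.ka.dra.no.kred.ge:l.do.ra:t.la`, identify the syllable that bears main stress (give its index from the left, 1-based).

Parse left to right into iambic (σˈσ) feet: (i.ˈka) (dra.ˈno) (kred.ˈge:l) (do.ˈra:t) la. Syllable 9 is left unfooted.
Foot heads (stressed positions): 2, 4, 6, 8.
End Rule Leftmost: primary stress on the leftmost head = syllable 2.
Primary stress: syllable 2 → i.ˈka.dra.no.kred.ge:l.do.ra:t.la.

2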